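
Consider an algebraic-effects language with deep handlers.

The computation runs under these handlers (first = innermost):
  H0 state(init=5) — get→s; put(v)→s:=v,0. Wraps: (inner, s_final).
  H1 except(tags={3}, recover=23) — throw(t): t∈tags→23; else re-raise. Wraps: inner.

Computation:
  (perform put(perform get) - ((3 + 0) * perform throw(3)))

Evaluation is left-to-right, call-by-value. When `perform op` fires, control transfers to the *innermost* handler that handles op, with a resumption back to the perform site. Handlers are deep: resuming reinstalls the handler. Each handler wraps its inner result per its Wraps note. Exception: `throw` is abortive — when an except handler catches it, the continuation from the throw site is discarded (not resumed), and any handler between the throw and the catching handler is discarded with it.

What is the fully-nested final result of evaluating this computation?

Answer: 23

Step-by-step:
get @ H0 ⇒ 5
put(5) @ H0 ⇒ s:=5
throw(3) @ H1 caught ⇒ 23
= 23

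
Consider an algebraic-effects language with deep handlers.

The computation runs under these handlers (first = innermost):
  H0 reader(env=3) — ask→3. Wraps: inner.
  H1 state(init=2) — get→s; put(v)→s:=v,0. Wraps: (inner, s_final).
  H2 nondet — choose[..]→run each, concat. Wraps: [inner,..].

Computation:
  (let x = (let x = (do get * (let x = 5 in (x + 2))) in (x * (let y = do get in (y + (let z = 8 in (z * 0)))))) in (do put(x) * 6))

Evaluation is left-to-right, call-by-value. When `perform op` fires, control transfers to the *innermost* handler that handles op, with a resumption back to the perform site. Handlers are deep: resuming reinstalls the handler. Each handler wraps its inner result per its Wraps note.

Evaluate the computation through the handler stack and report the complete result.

Answer: [(0, 28)]

Evaluation trace:
get @ H1 ⇒ 2
get @ H1 ⇒ 2
put(28) @ H1 ⇒ s:=28
H0 returns 0
H1 returns (0, 28)
H2 returns [(0, 28)]
= [(0, 28)]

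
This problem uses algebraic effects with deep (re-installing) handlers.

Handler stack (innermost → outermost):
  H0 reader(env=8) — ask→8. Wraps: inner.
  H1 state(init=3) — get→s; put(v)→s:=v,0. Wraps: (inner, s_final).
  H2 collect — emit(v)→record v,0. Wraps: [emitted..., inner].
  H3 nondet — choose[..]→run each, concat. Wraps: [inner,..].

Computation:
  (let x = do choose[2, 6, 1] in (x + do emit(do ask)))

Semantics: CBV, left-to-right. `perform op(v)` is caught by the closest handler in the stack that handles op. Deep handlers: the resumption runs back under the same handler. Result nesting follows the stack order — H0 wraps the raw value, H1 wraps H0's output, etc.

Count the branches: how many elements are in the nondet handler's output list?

Answer: 3

Working:
choose[2, 6, 1] @ H3
  branch[0] choose=2:
    ask @ H0 ⇒ 8
    emit(8) @ H2 ⇒ out+=8
    H0 returns 2
    H1 returns (2, 3)
    H2 returns [8, (2, 3)]
    H3 returns [[8, (2, 3)]]
  branch[1] choose=6:
    ask @ H0 ⇒ 8
    emit(8) @ H2 ⇒ out+=8
    H0 returns 6
    H1 returns (6, 3)
    H2 returns [8, (6, 3)]
    H3 returns [[8, (6, 3)]]
  branch[2] choose=1:
    ask @ H0 ⇒ 8
    emit(8) @ H2 ⇒ out+=8
    H0 returns 1
    H1 returns (1, 3)
    H2 returns [8, (1, 3)]
    H3 returns [[8, (1, 3)]]
= [[8, (2, 3)], [8, (6, 3)], [8, (1, 3)]]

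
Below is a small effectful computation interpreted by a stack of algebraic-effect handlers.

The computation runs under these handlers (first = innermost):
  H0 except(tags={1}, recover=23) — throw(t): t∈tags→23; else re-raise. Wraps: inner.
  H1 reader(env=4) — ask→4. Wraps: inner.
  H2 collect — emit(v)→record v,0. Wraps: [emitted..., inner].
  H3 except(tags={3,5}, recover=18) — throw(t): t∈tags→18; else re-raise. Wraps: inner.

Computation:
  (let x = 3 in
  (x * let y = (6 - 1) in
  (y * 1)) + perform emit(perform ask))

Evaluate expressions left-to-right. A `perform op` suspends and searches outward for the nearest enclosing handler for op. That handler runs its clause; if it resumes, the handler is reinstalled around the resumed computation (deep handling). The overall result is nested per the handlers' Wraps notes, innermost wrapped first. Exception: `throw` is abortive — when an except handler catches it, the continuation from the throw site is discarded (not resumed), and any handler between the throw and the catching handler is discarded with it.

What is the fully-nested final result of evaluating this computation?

Working:
ask @ H1 ⇒ 4
emit(4) @ H2 ⇒ out+=4
H0 returns 15
H1 returns 15
H2 returns [4, 15]
H3 returns [4, 15]
= [4, 15]

Answer: [4, 15]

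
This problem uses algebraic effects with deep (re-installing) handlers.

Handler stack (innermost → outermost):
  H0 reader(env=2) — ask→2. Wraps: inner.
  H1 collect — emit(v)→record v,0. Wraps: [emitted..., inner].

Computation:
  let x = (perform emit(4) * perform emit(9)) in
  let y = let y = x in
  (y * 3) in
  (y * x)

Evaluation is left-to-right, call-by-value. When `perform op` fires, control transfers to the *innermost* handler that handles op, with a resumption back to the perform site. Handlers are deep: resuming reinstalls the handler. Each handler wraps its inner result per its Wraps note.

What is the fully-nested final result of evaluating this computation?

Answer: [4, 9, 0]

Evaluation trace:
emit(4) @ H1 ⇒ out+=4
emit(9) @ H1 ⇒ out+=9
H0 returns 0
H1 returns [4, 9, 0]
= [4, 9, 0]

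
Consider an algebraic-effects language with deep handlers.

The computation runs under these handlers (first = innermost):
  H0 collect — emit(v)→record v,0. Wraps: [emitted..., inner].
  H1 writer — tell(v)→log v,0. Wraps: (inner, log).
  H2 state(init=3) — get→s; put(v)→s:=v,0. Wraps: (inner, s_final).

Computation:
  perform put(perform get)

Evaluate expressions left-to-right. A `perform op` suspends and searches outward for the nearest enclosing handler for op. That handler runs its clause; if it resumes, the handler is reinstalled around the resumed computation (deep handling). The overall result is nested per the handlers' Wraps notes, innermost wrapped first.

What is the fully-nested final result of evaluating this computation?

Answer: (([0], ()), 3)

Step-by-step:
get @ H2 ⇒ 3
put(3) @ H2 ⇒ s:=3
H0 returns [0]
H1 returns ([0], ())
H2 returns (([0], ()), 3)
= (([0], ()), 3)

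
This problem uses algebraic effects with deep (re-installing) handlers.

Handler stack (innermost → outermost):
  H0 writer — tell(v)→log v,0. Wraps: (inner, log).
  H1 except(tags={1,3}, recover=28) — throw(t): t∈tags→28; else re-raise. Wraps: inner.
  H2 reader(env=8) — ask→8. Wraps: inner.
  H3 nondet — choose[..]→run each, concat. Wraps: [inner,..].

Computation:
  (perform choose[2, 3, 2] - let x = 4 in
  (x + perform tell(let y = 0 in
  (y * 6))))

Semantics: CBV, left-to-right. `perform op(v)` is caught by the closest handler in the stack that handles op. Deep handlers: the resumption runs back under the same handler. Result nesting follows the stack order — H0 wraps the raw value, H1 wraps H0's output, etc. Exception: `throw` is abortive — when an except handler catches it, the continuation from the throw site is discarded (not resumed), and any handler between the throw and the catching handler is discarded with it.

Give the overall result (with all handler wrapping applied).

Working:
choose[2, 3, 2] @ H3
  branch[0] choose=2:
    tell(0) @ H0 ⇒ log+=0
    H0 returns (-2, (0))
    H1 returns (-2, (0))
    H2 returns (-2, (0))
    H3 returns [(-2, (0))]
  branch[1] choose=3:
    tell(0) @ H0 ⇒ log+=0
    H0 returns (-1, (0))
    H1 returns (-1, (0))
    H2 returns (-1, (0))
    H3 returns [(-1, (0))]
  branch[2] choose=2:
    tell(0) @ H0 ⇒ log+=0
    H0 returns (-2, (0))
    H1 returns (-2, (0))
    H2 returns (-2, (0))
    H3 returns [(-2, (0))]
= [(-2, (0)), (-1, (0)), (-2, (0))]

Answer: [(-2, (0)), (-1, (0)), (-2, (0))]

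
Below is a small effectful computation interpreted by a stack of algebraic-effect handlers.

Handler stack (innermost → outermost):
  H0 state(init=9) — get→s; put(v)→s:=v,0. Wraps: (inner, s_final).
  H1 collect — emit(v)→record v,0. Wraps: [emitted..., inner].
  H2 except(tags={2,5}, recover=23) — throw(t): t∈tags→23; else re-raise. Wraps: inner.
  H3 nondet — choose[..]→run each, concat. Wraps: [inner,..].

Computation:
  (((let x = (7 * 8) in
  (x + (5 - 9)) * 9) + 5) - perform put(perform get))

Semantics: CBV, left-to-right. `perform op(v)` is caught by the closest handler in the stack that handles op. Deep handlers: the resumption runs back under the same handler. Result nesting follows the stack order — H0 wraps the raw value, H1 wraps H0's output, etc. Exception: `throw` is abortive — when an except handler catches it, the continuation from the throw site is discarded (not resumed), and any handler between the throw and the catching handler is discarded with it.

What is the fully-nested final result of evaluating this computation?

Answer: [[(473, 9)]]

Working:
get @ H0 ⇒ 9
put(9) @ H0 ⇒ s:=9
H0 returns (473, 9)
H1 returns [(473, 9)]
H2 returns [(473, 9)]
H3 returns [[(473, 9)]]
= [[(473, 9)]]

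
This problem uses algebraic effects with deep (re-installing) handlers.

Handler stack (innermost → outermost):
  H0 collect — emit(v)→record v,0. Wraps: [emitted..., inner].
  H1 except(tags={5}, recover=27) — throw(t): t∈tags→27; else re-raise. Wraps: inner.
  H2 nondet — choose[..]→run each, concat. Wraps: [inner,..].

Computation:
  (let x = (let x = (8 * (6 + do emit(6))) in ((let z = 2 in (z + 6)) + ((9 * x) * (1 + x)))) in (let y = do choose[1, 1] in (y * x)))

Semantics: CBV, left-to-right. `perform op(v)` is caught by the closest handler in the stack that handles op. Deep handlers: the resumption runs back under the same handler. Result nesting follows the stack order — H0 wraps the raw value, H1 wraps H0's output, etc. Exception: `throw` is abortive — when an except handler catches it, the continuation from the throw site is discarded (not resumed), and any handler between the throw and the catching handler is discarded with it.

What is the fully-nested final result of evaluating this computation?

Evaluation trace:
emit(6) @ H0 ⇒ out+=6
choose[1, 1] @ H2
  branch[0] choose=1:
    H0 returns [6, 21176]
    H1 returns [6, 21176]
    H2 returns [[6, 21176]]
  branch[1] choose=1:
    H0 returns [6, 21176]
    H1 returns [6, 21176]
    H2 returns [[6, 21176]]
= [[6, 21176], [6, 21176]]

Answer: [[6, 21176], [6, 21176]]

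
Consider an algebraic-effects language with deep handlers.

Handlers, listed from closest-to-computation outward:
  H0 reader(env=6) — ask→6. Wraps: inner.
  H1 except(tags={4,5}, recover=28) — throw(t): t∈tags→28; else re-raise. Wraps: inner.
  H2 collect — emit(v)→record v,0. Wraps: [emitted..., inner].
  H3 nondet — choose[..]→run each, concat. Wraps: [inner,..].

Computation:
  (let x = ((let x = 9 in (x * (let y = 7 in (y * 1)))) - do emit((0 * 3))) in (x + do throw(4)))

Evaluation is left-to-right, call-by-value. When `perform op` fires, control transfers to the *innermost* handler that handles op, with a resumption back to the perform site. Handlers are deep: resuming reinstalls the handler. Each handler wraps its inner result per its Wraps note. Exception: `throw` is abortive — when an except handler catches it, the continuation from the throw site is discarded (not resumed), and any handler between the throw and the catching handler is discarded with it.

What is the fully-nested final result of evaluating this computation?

Answer: [[0, 28]]

Evaluation trace:
emit(0) @ H2 ⇒ out+=0
throw(4) @ H1 caught ⇒ 28
H2 returns [0, 28]
H3 returns [[0, 28]]
= [[0, 28]]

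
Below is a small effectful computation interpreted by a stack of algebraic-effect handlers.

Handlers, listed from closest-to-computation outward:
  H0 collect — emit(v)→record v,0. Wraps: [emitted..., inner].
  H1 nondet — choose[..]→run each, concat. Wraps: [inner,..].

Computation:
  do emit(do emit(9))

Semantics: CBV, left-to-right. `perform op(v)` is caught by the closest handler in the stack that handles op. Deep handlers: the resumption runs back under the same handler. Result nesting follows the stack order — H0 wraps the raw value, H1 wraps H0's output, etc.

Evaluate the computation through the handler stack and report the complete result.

Evaluation trace:
emit(9) @ H0 ⇒ out+=9
emit(0) @ H0 ⇒ out+=0
H0 returns [9, 0, 0]
H1 returns [[9, 0, 0]]
= [[9, 0, 0]]

Answer: [[9, 0, 0]]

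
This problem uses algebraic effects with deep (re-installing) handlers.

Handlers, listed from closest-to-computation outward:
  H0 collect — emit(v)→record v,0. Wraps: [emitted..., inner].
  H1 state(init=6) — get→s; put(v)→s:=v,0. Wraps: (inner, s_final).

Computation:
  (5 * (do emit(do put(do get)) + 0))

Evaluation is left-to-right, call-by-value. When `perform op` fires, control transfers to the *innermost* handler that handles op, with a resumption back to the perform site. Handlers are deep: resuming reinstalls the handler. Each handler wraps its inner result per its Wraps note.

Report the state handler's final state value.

Evaluation trace:
get @ H1 ⇒ 6
put(6) @ H1 ⇒ s:=6
emit(0) @ H0 ⇒ out+=0
H0 returns [0, 0]
H1 returns ([0, 0], 6)
= ([0, 0], 6)

Answer: 6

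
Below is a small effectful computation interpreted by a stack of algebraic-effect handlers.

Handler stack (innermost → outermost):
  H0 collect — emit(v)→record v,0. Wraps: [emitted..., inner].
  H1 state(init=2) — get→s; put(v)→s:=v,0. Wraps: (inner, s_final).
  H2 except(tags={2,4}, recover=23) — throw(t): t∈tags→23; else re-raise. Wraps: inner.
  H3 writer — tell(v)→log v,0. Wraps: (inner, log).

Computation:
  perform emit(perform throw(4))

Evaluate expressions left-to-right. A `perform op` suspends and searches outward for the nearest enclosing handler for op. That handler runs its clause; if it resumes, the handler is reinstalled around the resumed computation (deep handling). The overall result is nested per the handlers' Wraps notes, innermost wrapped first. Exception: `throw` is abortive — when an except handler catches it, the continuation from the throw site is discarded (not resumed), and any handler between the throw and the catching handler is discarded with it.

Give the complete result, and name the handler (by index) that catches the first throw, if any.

Evaluation trace:
throw(4) @ H2 caught ⇒ 23
H3 returns (23, ())
= (23, ())

Answer: (23, ()) ; first throw caught by: H2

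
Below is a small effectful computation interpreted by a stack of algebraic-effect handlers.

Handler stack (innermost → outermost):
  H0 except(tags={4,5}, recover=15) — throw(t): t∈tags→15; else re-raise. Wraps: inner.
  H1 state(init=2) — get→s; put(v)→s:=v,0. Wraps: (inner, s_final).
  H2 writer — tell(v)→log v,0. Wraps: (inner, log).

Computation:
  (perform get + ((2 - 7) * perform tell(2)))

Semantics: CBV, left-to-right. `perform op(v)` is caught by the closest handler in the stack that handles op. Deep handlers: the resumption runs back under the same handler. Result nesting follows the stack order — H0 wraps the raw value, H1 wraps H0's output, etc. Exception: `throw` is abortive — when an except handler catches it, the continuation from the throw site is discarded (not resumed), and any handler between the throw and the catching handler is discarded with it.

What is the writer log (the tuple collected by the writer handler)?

Evaluation trace:
get @ H1 ⇒ 2
tell(2) @ H2 ⇒ log+=2
H0 returns 2
H1 returns (2, 2)
H2 returns ((2, 2), (2))
= ((2, 2), (2))

Answer: (2)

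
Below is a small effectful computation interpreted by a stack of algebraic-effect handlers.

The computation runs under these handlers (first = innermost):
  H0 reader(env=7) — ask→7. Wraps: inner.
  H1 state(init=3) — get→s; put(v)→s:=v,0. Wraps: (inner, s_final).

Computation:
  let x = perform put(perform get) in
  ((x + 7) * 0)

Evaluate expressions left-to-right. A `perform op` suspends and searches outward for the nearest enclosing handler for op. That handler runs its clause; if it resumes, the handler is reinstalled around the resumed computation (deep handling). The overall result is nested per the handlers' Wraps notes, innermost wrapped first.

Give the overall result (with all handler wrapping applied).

Answer: (0, 3)

Working:
get @ H1 ⇒ 3
put(3) @ H1 ⇒ s:=3
H0 returns 0
H1 returns (0, 3)
= (0, 3)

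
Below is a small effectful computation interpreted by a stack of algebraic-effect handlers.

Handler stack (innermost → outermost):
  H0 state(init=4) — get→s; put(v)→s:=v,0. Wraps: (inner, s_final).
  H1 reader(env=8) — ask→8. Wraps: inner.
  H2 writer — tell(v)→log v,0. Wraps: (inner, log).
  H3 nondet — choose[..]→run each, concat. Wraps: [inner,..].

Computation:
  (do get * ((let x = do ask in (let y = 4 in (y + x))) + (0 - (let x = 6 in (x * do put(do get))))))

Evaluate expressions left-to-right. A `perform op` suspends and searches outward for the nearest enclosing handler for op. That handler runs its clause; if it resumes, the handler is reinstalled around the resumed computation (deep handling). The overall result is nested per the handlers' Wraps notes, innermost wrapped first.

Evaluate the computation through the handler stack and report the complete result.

Evaluation trace:
get @ H0 ⇒ 4
ask @ H1 ⇒ 8
get @ H0 ⇒ 4
put(4) @ H0 ⇒ s:=4
H0 returns (48, 4)
H1 returns (48, 4)
H2 returns ((48, 4), ())
H3 returns [((48, 4), ())]
= [((48, 4), ())]

Answer: [((48, 4), ())]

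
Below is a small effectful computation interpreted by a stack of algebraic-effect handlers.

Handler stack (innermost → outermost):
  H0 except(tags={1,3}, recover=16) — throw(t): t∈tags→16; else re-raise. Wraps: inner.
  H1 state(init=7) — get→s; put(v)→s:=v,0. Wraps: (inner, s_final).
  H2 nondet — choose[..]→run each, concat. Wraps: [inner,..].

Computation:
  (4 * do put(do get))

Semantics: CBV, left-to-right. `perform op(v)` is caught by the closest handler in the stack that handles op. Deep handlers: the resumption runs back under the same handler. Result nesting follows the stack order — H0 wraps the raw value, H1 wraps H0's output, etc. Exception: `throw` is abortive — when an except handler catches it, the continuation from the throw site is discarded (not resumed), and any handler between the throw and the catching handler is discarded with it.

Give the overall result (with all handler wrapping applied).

Answer: [(0, 7)]

Step-by-step:
get @ H1 ⇒ 7
put(7) @ H1 ⇒ s:=7
H0 returns 0
H1 returns (0, 7)
H2 returns [(0, 7)]
= [(0, 7)]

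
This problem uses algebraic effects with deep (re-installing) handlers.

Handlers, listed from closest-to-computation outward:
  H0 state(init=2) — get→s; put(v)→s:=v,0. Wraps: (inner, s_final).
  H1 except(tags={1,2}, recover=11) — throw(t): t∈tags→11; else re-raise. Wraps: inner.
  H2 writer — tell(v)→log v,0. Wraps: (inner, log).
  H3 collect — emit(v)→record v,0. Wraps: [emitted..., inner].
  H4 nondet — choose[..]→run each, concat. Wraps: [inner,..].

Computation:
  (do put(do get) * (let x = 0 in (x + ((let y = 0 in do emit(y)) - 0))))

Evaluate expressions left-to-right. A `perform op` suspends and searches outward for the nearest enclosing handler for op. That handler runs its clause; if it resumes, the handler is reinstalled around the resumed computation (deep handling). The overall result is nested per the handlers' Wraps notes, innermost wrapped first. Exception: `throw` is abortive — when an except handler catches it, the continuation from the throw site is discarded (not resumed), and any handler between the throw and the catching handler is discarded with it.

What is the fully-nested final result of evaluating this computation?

Evaluation trace:
get @ H0 ⇒ 2
put(2) @ H0 ⇒ s:=2
emit(0) @ H3 ⇒ out+=0
H0 returns (0, 2)
H1 returns (0, 2)
H2 returns ((0, 2), ())
H3 returns [0, ((0, 2), ())]
H4 returns [[0, ((0, 2), ())]]
= [[0, ((0, 2), ())]]

Answer: [[0, ((0, 2), ())]]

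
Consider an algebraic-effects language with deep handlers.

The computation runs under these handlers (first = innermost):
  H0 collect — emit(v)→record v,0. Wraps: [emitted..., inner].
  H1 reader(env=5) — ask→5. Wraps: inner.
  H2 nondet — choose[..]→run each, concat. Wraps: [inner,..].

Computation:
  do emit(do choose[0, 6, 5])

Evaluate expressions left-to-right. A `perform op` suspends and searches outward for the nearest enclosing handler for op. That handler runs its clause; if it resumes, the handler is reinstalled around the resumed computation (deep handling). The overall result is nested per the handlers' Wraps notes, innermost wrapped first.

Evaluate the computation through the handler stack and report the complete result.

Answer: [[0, 0], [6, 0], [5, 0]]

Step-by-step:
choose[0, 6, 5] @ H2
  branch[0] choose=0:
    emit(0) @ H0 ⇒ out+=0
    H0 returns [0, 0]
    H1 returns [0, 0]
    H2 returns [[0, 0]]
  branch[1] choose=6:
    emit(6) @ H0 ⇒ out+=6
    H0 returns [6, 0]
    H1 returns [6, 0]
    H2 returns [[6, 0]]
  branch[2] choose=5:
    emit(5) @ H0 ⇒ out+=5
    H0 returns [5, 0]
    H1 returns [5, 0]
    H2 returns [[5, 0]]
= [[0, 0], [6, 0], [5, 0]]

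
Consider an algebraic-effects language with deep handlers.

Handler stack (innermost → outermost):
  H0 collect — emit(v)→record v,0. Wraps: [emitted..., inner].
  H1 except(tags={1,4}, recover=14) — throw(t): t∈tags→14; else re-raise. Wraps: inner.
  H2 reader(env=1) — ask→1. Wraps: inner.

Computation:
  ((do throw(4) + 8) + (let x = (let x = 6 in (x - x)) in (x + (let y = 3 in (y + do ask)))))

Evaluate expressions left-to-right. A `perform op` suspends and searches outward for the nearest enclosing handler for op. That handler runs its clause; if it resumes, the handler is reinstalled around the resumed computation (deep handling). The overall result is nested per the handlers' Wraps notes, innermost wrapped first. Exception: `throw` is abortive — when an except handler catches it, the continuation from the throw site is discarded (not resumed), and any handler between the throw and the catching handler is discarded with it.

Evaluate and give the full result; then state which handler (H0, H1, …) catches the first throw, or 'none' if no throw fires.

Answer: 14 ; first throw caught by: H1

Evaluation trace:
throw(4) @ H1 caught ⇒ 14
H2 returns 14
= 14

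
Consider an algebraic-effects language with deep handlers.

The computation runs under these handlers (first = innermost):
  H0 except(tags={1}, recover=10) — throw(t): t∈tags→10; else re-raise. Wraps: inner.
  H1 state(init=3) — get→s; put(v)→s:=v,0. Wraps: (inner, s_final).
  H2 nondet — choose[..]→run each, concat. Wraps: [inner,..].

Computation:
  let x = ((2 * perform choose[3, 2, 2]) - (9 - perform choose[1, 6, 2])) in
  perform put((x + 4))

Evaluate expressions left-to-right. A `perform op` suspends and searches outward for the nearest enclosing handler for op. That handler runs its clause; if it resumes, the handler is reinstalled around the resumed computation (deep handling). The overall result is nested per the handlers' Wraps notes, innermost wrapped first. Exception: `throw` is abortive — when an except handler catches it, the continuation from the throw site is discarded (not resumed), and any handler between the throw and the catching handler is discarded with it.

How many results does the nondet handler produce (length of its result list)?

Answer: 9

Evaluation trace:
choose[3, 2, 2] @ H2
  branch[0] choose=3:
    choose[1, 6, 2] @ H2
      branch[0] choose=1:
        put(2) @ H1 ⇒ s:=2
        H0 returns 0
        H1 returns (0, 2)
        H2 returns [(0, 2)]
      branch[1] choose=6:
        put(7) @ H1 ⇒ s:=7
        H0 returns 0
        H1 returns (0, 7)
        H2 returns [(0, 7)]
      branch[2] choose=2:
        put(3) @ H1 ⇒ s:=3
        H0 returns 0
        H1 returns (0, 3)
        H2 returns [(0, 3)]
  branch[1] choose=2:
    choose[1, 6, 2] @ H2
      branch[0] choose=1:
        put(0) @ H1 ⇒ s:=0
        H0 returns 0
        H1 returns (0, 0)
        H2 returns [(0, 0)]
      branch[1] choose=6:
        put(5) @ H1 ⇒ s:=5
        H0 returns 0
        H1 returns (0, 5)
        H2 returns [(0, 5)]
      branch[2] choose=2:
        put(1) @ H1 ⇒ s:=1
        H0 returns 0
        H1 returns (0, 1)
        H2 returns [(0, 1)]
  branch[2] choose=2:
    choose[1, 6, 2] @ H2
      branch[0] choose=1:
        put(0) @ H1 ⇒ s:=0
        H0 returns 0
        H1 returns (0, 0)
        H2 returns [(0, 0)]
      branch[1] choose=6:
        put(5) @ H1 ⇒ s:=5
        H0 returns 0
        H1 returns (0, 5)
        H2 returns [(0, 5)]
      branch[2] choose=2:
        put(1) @ H1 ⇒ s:=1
        H0 returns 0
        H1 returns (0, 1)
        H2 returns [(0, 1)]
= [(0, 2), (0, 7), (0, 3), (0, 0), (0, 5), (0, 1), (0, 0), (0, 5), (0, 1)]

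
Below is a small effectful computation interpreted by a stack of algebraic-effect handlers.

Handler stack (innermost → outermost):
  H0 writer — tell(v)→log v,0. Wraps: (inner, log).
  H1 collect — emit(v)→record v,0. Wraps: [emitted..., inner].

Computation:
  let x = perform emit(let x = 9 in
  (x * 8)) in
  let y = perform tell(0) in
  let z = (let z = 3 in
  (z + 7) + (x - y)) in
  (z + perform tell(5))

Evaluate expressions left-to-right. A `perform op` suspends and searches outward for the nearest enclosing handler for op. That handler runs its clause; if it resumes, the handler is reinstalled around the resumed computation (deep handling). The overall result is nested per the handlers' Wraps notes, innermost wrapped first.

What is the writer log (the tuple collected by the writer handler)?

Answer: (0, 5)

Working:
emit(72) @ H1 ⇒ out+=72
tell(0) @ H0 ⇒ log+=0
tell(5) @ H0 ⇒ log+=5
H0 returns (10, (0, 5))
H1 returns [72, (10, (0, 5))]
= [72, (10, (0, 5))]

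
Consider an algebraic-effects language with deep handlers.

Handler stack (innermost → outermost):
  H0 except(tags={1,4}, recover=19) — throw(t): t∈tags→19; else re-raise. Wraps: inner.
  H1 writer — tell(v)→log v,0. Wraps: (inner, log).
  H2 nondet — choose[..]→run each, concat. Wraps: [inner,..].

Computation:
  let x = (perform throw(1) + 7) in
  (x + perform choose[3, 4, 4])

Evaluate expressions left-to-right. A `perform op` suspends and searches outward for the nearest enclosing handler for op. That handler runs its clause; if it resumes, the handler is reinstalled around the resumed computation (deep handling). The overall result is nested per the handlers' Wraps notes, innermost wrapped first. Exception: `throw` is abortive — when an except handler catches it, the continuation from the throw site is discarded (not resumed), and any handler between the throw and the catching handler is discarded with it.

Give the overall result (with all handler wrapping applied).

Step-by-step:
throw(1) @ H0 caught ⇒ 19
H1 returns (19, ())
H2 returns [(19, ())]
= [(19, ())]

Answer: [(19, ())]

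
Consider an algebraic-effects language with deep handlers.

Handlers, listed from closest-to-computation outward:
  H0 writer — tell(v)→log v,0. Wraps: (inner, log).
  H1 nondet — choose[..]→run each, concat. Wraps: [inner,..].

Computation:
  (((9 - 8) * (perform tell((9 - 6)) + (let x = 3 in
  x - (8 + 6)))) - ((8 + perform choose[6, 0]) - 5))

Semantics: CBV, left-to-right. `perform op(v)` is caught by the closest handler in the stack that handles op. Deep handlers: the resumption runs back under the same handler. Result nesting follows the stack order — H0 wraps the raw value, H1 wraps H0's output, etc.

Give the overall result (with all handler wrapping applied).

Step-by-step:
tell(3) @ H0 ⇒ log+=3
choose[6, 0] @ H1
  branch[0] choose=6:
    H0 returns (-20, (3))
    H1 returns [(-20, (3))]
  branch[1] choose=0:
    H0 returns (-14, (3))
    H1 returns [(-14, (3))]
= [(-20, (3)), (-14, (3))]

Answer: [(-20, (3)), (-14, (3))]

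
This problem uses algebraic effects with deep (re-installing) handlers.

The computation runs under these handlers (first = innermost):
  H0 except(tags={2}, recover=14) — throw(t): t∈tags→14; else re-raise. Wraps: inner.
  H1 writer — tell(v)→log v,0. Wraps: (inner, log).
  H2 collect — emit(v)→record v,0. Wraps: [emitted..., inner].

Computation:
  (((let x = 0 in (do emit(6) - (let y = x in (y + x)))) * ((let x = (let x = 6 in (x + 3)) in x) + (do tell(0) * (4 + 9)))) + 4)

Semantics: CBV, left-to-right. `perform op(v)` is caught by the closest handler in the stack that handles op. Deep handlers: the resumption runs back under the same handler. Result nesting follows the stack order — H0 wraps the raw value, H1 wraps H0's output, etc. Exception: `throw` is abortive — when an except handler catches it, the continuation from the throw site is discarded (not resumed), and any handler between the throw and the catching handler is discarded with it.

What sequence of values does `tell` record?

Working:
emit(6) @ H2 ⇒ out+=6
tell(0) @ H1 ⇒ log+=0
H0 returns 4
H1 returns (4, (0))
H2 returns [6, (4, (0))]
= [6, (4, (0))]

Answer: (0)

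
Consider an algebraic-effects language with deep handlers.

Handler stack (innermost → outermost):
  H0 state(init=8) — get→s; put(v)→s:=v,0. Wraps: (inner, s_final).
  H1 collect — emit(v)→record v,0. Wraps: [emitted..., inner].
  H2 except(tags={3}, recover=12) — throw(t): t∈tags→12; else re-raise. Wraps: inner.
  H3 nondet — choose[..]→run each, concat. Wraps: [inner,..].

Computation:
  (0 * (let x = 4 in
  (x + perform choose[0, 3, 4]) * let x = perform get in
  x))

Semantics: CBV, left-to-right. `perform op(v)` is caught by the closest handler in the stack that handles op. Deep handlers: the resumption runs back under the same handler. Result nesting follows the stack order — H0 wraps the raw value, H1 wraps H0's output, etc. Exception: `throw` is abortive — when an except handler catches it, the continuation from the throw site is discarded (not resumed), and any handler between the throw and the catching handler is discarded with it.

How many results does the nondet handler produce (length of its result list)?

Answer: 3

Evaluation trace:
choose[0, 3, 4] @ H3
  branch[0] choose=0:
    get @ H0 ⇒ 8
    H0 returns (0, 8)
    H1 returns [(0, 8)]
    H2 returns [(0, 8)]
    H3 returns [[(0, 8)]]
  branch[1] choose=3:
    get @ H0 ⇒ 8
    H0 returns (0, 8)
    H1 returns [(0, 8)]
    H2 returns [(0, 8)]
    H3 returns [[(0, 8)]]
  branch[2] choose=4:
    get @ H0 ⇒ 8
    H0 returns (0, 8)
    H1 returns [(0, 8)]
    H2 returns [(0, 8)]
    H3 returns [[(0, 8)]]
= [[(0, 8)], [(0, 8)], [(0, 8)]]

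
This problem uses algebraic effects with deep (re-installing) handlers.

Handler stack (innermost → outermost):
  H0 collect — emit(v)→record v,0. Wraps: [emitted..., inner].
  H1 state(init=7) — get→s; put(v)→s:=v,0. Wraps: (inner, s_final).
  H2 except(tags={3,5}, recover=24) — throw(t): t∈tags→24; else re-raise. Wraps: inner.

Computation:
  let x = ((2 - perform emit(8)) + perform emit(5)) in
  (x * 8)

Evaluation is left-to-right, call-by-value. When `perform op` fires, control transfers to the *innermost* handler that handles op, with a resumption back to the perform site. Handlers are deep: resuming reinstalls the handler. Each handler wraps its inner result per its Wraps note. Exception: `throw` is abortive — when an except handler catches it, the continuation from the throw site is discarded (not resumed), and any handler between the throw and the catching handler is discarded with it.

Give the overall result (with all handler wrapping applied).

Working:
emit(8) @ H0 ⇒ out+=8
emit(5) @ H0 ⇒ out+=5
H0 returns [8, 5, 16]
H1 returns ([8, 5, 16], 7)
H2 returns ([8, 5, 16], 7)
= ([8, 5, 16], 7)

Answer: ([8, 5, 16], 7)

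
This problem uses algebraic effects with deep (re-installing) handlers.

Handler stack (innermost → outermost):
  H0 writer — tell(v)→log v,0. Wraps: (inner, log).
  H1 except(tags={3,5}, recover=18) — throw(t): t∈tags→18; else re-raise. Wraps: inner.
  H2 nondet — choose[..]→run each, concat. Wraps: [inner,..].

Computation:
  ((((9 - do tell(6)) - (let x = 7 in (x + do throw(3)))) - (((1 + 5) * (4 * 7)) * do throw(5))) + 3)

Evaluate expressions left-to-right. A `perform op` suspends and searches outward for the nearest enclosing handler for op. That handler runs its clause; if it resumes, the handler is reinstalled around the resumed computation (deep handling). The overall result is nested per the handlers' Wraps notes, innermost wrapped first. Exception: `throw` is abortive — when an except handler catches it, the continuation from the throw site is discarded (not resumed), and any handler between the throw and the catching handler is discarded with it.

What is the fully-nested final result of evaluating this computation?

Answer: [18]

Working:
tell(6) @ H0 ⇒ log+=6
throw(3) @ H1 caught ⇒ 18
H2 returns [18]
= [18]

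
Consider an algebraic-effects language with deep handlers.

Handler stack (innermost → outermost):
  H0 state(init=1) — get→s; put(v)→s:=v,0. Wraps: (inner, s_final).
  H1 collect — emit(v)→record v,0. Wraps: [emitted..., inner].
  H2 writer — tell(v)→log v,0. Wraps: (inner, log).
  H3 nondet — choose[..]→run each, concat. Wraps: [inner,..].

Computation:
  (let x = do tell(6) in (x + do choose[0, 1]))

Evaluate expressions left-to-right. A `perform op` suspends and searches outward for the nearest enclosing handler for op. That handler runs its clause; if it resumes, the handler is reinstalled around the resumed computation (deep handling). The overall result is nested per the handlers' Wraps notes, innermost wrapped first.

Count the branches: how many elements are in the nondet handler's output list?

Answer: 2

Step-by-step:
tell(6) @ H2 ⇒ log+=6
choose[0, 1] @ H3
  branch[0] choose=0:
    H0 returns (0, 1)
    H1 returns [(0, 1)]
    H2 returns ([(0, 1)], (6))
    H3 returns [([(0, 1)], (6))]
  branch[1] choose=1:
    H0 returns (1, 1)
    H1 returns [(1, 1)]
    H2 returns ([(1, 1)], (6))
    H3 returns [([(1, 1)], (6))]
= [([(0, 1)], (6)), ([(1, 1)], (6))]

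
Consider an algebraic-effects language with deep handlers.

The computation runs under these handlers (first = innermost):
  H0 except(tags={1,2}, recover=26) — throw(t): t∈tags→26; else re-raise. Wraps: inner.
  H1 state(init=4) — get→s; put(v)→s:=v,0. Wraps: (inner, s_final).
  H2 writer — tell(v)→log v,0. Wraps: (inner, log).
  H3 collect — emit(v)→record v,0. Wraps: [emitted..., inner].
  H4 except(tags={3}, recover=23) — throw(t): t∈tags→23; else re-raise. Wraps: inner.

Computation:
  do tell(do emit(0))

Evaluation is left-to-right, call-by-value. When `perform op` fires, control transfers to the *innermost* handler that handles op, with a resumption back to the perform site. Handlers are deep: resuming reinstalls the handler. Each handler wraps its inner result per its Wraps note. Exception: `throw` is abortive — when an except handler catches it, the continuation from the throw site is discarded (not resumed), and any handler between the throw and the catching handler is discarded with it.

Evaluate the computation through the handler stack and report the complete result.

Answer: [0, ((0, 4), (0))]

Step-by-step:
emit(0) @ H3 ⇒ out+=0
tell(0) @ H2 ⇒ log+=0
H0 returns 0
H1 returns (0, 4)
H2 returns ((0, 4), (0))
H3 returns [0, ((0, 4), (0))]
H4 returns [0, ((0, 4), (0))]
= [0, ((0, 4), (0))]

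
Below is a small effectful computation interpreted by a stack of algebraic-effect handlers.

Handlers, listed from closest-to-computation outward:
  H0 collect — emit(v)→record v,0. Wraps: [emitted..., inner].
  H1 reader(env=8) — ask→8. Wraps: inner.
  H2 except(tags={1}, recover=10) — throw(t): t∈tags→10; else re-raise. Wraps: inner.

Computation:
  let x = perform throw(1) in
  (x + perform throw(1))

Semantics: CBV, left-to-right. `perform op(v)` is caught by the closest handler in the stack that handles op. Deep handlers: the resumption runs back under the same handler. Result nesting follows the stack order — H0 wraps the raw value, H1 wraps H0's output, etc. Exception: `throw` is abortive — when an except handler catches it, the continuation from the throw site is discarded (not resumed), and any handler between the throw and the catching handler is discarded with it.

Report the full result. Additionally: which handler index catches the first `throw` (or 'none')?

Working:
throw(1) @ H2 caught ⇒ 10
= 10

Answer: 10 ; first throw caught by: H2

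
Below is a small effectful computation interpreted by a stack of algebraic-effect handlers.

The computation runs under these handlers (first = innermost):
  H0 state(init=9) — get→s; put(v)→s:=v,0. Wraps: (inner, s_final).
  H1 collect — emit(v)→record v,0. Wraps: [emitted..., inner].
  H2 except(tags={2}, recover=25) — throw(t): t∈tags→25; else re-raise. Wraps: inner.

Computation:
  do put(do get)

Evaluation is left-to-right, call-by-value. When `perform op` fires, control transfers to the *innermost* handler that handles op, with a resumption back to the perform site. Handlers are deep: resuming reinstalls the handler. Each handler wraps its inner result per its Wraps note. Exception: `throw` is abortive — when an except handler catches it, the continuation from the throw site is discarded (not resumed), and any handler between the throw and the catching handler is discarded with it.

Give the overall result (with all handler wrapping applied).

Answer: [(0, 9)]

Working:
get @ H0 ⇒ 9
put(9) @ H0 ⇒ s:=9
H0 returns (0, 9)
H1 returns [(0, 9)]
H2 returns [(0, 9)]
= [(0, 9)]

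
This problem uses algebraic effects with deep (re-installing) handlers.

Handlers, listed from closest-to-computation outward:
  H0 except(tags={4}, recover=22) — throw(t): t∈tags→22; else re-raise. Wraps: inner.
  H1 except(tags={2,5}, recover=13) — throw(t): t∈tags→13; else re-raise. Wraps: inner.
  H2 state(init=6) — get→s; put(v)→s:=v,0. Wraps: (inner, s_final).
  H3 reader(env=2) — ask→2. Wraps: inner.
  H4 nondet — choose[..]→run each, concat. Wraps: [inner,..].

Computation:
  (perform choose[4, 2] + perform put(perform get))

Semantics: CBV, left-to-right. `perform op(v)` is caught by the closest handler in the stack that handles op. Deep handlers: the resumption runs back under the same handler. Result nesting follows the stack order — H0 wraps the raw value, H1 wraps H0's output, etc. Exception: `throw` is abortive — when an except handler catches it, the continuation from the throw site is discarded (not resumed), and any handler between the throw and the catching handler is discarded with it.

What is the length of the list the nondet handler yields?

Answer: 2

Evaluation trace:
choose[4, 2] @ H4
  branch[0] choose=4:
    get @ H2 ⇒ 6
    put(6) @ H2 ⇒ s:=6
    H0 returns 4
    H1 returns 4
    H2 returns (4, 6)
    H3 returns (4, 6)
    H4 returns [(4, 6)]
  branch[1] choose=2:
    get @ H2 ⇒ 6
    put(6) @ H2 ⇒ s:=6
    H0 returns 2
    H1 returns 2
    H2 returns (2, 6)
    H3 returns (2, 6)
    H4 returns [(2, 6)]
= [(4, 6), (2, 6)]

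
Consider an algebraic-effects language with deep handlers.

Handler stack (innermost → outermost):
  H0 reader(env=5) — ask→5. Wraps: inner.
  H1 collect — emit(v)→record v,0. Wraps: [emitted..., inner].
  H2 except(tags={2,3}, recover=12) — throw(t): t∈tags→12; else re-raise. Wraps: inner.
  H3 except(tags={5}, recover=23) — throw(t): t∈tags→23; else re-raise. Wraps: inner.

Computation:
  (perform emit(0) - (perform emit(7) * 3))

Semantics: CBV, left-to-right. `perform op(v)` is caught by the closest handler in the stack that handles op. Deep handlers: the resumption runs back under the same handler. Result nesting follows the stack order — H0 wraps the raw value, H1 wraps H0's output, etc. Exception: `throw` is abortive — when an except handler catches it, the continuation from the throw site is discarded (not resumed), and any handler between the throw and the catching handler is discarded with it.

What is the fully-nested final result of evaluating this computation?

Evaluation trace:
emit(0) @ H1 ⇒ out+=0
emit(7) @ H1 ⇒ out+=7
H0 returns 0
H1 returns [0, 7, 0]
H2 returns [0, 7, 0]
H3 returns [0, 7, 0]
= [0, 7, 0]

Answer: [0, 7, 0]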